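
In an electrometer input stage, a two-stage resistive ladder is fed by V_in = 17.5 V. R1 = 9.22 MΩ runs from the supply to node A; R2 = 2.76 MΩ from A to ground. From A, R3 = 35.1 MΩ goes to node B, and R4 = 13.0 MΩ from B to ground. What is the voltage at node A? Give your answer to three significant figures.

Looking into the second stage from A: R3 + R4 = 48.10 MΩ appears in parallel with R2.
R2 ‖ (R3+R4) = 2.610 MΩ.
V_A = 17.5 × 2.610/(9.22 + 2.610) = 3.861 V.

V_A ≈ 3.86 V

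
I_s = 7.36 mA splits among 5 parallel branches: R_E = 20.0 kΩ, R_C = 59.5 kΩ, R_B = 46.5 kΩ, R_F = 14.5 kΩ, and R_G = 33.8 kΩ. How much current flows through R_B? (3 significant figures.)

I ≈ 0.847 mA

ΣG = 1/20.0 + 1/59.5 + 1/46.5 + 1/14.5 + 1/33.8 = 0.1869.
Current divider: I(R_B) = I_s · G_k/ΣG = 7.36 × (0.02151/0.1869) = 7.36 × 0.1151 = 0.8470 mA.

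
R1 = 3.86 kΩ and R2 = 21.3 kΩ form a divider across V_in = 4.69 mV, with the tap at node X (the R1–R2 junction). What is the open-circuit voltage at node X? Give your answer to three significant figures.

With X open, the divider is unloaded: V_th = 4.69 × 21.3/25.16 = 3.970 mV.

V_th ≈ 3.97 mV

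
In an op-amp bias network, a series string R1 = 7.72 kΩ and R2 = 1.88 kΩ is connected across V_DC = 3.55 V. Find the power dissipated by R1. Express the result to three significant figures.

P ≈ 1.06 mW

The common current is I = 3.55/9.600 = 0.3698 mA.
P = I²R = 0.1367 × 7.72 = 1.056 mW.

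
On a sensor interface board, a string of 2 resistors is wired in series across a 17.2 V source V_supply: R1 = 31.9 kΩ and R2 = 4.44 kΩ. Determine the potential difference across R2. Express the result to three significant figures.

V ≈ 2.10 V

Total series resistance ΣR = 31.9 + 4.44 = 36.34 kΩ.
V = V_supply · R/ΣR = 17.2 × 0.1222 = 2.101 V.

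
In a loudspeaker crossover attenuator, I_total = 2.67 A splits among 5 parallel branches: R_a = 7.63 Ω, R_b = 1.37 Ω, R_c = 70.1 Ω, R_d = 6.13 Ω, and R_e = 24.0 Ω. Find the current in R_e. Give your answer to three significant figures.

Conductances: ΣG = 1/7.63 + 1/1.37 + 1/70.1 + 1/6.13 + 1/24.0 = 1.080 (1/Ω).
Current divider: I(R_e) = I_total · G_k/ΣG = 2.67 × (0.04167/1.080) = 2.67 × 0.03858 = 0.1030 A.

I ≈ 0.103 A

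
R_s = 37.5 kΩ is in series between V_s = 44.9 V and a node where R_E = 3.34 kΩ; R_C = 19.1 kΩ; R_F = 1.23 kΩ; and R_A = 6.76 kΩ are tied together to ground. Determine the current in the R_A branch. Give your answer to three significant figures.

Equivalent of the parallel group: R_p = 0.7618 kΩ.
V_A by voltage divider: V_A = 44.9 × 0.7618/(37.5 + 0.7618) = 0.8940 V.
I(R_A) = V_A / R_A = 0.8940/6.76 = 0.1322 mA.

I ≈ 0.132 mA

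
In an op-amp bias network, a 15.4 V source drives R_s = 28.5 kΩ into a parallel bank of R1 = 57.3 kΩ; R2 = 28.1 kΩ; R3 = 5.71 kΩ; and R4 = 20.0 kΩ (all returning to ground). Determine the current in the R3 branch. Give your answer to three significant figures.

Combine the parallel branches: R_p = (1/57.3 + 1/28.1 + 1/5.71 + 1/20.0)⁻¹ = 3.595 kΩ.
Node voltage V_A = V_CC · R_p/(R_s + R_p) = 15.4 × 0.1120 = 1.725 V.
Branch current I = V_A/R3 = 1.725/5.71 = 0.3021 mA.
(Equivalently: I_total = 0.4798 mA, then current-divider fraction G_k/ΣG = 0.6296.)

I ≈ 0.302 mA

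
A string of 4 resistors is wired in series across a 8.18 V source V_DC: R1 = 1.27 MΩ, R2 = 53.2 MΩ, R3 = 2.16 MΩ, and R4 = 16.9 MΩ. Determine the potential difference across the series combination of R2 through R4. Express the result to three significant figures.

V ≈ 8.04 V

ΣR = 1.27 + 53.2 + 2.16 + 16.9 = 73.53 MΩ.
R_{R2..R4} = 53.2 + 2.16 + 16.9 = 72.26 MΩ.
By the voltage-divider rule, V = 8.18 × 72.26/73.53 = 8.039 V.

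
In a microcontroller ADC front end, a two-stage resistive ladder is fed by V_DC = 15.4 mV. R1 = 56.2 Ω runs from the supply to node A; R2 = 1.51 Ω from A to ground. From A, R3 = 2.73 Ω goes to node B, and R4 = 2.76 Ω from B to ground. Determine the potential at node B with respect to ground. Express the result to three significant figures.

V_B ≈ 0.160 mV

Looking into the second stage from A: R3 + R4 = 5.490 Ω appears in parallel with R2.
R2 ‖ (R3+R4) = 1.184 Ω.
First divider: V_A = V_DC · 1.184/(56.2 + 1.184) = 0.3178 mV.
V_B = V_A × 0.5027 = 0.1598 mV.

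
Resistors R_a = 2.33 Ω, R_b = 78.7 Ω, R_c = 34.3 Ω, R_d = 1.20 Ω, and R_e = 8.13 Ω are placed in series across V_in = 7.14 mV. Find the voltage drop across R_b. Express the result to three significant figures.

Series total: ΣR = 2.33 + 78.7 + 34.3 + 1.20 + 8.13 = 124.7 Ω.
V = V_in · R/ΣR = 7.14 × 0.6313 = 4.508 mV.

V ≈ 4.51 mV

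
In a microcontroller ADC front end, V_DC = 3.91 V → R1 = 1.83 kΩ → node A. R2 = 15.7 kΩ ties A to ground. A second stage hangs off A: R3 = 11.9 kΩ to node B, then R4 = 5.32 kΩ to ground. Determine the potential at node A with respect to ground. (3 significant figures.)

V_A ≈ 3.20 V

Node A sees R2 in parallel with the series input of stage 2, R3 + R4 = 17.22 kΩ.
Effective lower resistance at A: R2 ‖ 17.22 = 8.212 kΩ.
First divider: V_A = V_DC · 8.212/(1.83 + 8.212) = 3.197 V.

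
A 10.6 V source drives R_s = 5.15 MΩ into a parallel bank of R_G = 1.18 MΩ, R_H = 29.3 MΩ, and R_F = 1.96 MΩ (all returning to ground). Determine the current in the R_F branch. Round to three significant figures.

Combine the parallel branches: R_p = (1/1.18 + 1/29.3 + 1/1.96)⁻¹ = 0.7185 MΩ.
V_A = 10.6 × 0.7185/5.868 = 1.298 V.
I(R_F) = V_A / R_F = 1.298/1.96 = 0.6621 µA.
(Equivalently: I_total = 1.806 µA, then current-divider fraction G_k/ΣG = 0.3666.)

I ≈ 0.662 µA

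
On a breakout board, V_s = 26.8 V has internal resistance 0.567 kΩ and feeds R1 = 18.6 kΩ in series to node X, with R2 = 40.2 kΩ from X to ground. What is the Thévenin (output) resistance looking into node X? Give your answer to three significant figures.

R_th ≈ 13.0 kΩ

R1' = 0.567 + 18.6 = 19.17 kΩ (source resistance + R1).
Looking into X with the source shorted: R_th = R1'·R2/(R1'+R2) = 19.17 × 40.2/59.37 = 12.98 kΩ.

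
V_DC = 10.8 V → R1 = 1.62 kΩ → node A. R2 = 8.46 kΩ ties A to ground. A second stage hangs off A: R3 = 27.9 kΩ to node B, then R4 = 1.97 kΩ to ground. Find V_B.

V_B ≈ 0.572 V

The second stage (R3 + R4 = 29.87 kΩ) loads node A in parallel with R2.
Effective lower resistance at A: R2 ‖ 29.87 = 6.593 kΩ.
First divider: V_A = V_DC · 6.593/(1.62 + 6.593) = 8.670 V.
Stage 2 is unloaded, so V_B = V_A · R4/(R3+R4) = 8.670 × 1.97/29.87 = 0.5718 V.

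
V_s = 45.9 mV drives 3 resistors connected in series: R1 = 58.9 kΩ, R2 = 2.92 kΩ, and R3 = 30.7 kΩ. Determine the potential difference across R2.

ΣR = 58.9 + 2.92 + 30.7 = 92.52 kΩ.
Voltage divider: V = V_s · (2.920 / 92.52) = 45.9 × 0.03156 = 1.449 mV.

V ≈ 1.45 mV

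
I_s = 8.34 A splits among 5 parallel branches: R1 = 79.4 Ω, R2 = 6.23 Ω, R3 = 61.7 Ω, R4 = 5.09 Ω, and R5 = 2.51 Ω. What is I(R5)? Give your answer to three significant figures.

I ≈ 4.24 A

Total conductance ΣG = 1/79.4 + 1/6.23 + 1/61.7 + 1/5.09 + 1/2.51 = 0.7842 (units of 1/Ω).
R5 takes the fraction G_k/ΣG = 0.3984/0.7842 = 0.5081, so I = 8.34 × 0.5081 = 4.237 A.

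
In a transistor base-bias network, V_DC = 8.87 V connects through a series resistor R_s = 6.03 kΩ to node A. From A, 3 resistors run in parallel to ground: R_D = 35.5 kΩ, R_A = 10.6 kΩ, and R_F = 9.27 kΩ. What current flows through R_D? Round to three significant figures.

I ≈ 0.105 mA

Parallel bank: R_p = 1/(1/35.5 + 1/10.6 + 1/9.27) = 4.341 kΩ.
V_A = 8.87 × 4.341/10.37 = 3.713 V.
I(R_D) = V_A / R_D = 3.713/35.5 = 0.1046 mA.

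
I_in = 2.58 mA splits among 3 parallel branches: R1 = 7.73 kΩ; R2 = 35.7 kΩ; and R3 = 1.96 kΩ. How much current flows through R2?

I ≈ 0.108 mA

Conductances: ΣG = 1/7.73 + 1/35.7 + 1/1.96 = 0.6676 (1/kΩ).
By the current-divider rule, I = I_in · G_k/ΣG = 2.58 × 0.04196 = 0.1083 mA.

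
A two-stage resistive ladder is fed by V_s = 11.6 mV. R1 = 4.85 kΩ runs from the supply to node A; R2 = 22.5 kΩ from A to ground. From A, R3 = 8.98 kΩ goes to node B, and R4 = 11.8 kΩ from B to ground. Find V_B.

Node A sees R2 in parallel with the series input of stage 2, R3 + R4 = 20.78 kΩ.
Effective lower resistance at A: R2 ‖ 20.78 = 10.80 kΩ.
First divider: V_A = V_s · 10.80/(4.85 + 10.80) = 8.006 mV.
V_B = V_A × 0.5679 = 4.546 mV.

V_B ≈ 4.55 mV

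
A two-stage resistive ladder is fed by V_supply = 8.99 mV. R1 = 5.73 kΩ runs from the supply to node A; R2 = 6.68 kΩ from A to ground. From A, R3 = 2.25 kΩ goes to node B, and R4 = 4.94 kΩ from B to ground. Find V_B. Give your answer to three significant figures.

Looking into the second stage from A: R3 + R4 = 7.190 kΩ appears in parallel with R2.
R2 ‖ (R3+R4) = 3.463 kΩ.
First divider: V_A = V_supply · 3.463/(5.73 + 3.463) = 3.386 mV.
Then the unloaded second divider: V_B = V_A × R4/(R3+R4) = 3.386 × 0.6871 = 2.327 mV.

V_B ≈ 2.33 mV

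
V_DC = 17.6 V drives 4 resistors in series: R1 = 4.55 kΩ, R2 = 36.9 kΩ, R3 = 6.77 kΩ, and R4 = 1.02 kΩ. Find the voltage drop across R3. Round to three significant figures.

ΣR = 4.55 + 36.9 + 6.77 + 1.02 = 49.24 kΩ.
V = V_DC · R/ΣR = 17.6 × 0.1375 = 2.420 V.

V ≈ 2.42 V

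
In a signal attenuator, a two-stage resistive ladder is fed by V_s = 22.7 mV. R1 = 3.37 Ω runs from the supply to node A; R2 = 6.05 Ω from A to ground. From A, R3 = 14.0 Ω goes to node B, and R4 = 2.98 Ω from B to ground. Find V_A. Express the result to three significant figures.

The second stage (R3 + R4 = 16.98 Ω) loads node A in parallel with R2.
R2 ‖ (R3+R4) = 4.461 Ω.
V_A = 22.7 × 4.461/(3.37 + 4.461) = 12.93 mV.

V_A ≈ 12.9 mV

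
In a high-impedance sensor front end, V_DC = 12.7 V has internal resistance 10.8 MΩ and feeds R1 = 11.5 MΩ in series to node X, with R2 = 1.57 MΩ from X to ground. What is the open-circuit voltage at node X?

V_th ≈ 0.835 V

R1' = 10.8 + 11.5 = 22.30 MΩ (source resistance + R1).
With X open, the divider is unloaded: V_th = 12.7 × 1.57/23.87 = 0.8353 V.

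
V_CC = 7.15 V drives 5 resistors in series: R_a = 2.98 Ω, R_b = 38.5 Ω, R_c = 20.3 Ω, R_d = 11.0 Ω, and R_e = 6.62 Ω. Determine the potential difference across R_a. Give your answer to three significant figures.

Series total: ΣR = 2.98 + 38.5 + 20.3 + 11.0 + 6.62 = 79.40 Ω.
V = V_CC · R/ΣR = 7.15 × 0.03753 = 0.2684 V.

V ≈ 0.268 V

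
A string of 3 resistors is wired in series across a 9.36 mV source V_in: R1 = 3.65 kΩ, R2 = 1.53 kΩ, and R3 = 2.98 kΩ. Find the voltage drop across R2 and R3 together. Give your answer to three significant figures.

ΣR = 3.65 + 1.53 + 2.98 = 8.160 kΩ.
R_{R2..R3} = 1.53 + 2.98 = 4.510 kΩ.
Voltage divider: V = V_in · (4.510 / 8.160) = 9.36 × 0.5527 = 5.173 mV.

V ≈ 5.17 mV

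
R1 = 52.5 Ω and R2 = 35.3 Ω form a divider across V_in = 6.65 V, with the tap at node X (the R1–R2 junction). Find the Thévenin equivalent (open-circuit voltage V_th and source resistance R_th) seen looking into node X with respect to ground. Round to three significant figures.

With X open, the divider is unloaded: V_th = 6.65 × 35.3/87.80 = 2.674 V.
Zeroing V_in shorts the top of R1 to ground, so R_th = R1 ‖ R2 = 21.11 Ω.

V_th ≈ 2.67 V, R_th ≈ 21.1 Ω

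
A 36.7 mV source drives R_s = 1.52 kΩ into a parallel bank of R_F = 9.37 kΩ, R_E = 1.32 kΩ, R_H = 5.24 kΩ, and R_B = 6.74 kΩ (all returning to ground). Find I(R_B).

Equivalent of the parallel group: R_p = 0.8309 kΩ.
V_A by voltage divider: V_A = 36.7 × 0.8309/(1.52 + 0.8309) = 12.97 mV.
Branch current I = V_A/R_B = 12.97/6.74 = 1.925 µA.

I ≈ 1.92 µA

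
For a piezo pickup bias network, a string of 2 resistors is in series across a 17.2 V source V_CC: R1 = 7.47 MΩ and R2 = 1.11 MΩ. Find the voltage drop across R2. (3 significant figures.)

Total series resistance ΣR = 7.47 + 1.11 = 8.580 MΩ.
V = V_CC · R/ΣR = 17.2 × 0.1294 = 2.225 V.

V ≈ 2.23 V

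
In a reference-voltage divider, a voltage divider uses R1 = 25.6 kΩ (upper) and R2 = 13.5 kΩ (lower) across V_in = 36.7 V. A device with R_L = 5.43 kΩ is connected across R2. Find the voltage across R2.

The load sits in parallel with R2, giving an effective lower resistance R2' = R2·R_L/(R2+R_L) = 3.872 kΩ.
Then V_out = V_in · R2'/(R1 + R2') = 36.7 × 3.872/29.47 = 4.822 V.

V_out ≈ 4.82 V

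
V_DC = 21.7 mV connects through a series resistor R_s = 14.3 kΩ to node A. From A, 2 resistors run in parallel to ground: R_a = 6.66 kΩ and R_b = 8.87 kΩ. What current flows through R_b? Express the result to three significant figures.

I ≈ 0.514 µA

Equivalent of the parallel group: R_p = 3.804 kΩ.
V_A = 21.7 × 3.804/18.10 = 4.559 mV.
I(R_b) = V_A / R_b = 4.559/8.87 = 0.5140 µA.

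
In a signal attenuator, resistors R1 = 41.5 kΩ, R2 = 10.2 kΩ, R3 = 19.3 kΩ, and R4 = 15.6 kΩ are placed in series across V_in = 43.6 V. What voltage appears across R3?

Series total: ΣR = 41.5 + 10.2 + 19.3 + 15.6 = 86.60 kΩ.
By the voltage-divider rule, V = 43.6 × 19.30/86.60 = 9.717 V.

V ≈ 9.72 V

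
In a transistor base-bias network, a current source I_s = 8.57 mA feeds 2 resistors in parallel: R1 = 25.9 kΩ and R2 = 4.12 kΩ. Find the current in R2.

Two-branch current divider: I_k = I_s · R_other/(R_1 + R_2).
I(R2) = 8.57 × 25.9/(25.9 + 4.12) = 8.57 × 0.8628 = 7.394 mA.

I ≈ 7.39 mA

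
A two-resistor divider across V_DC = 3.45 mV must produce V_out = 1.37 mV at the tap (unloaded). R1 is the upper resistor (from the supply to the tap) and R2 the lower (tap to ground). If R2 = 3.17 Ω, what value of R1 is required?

R1 ≈ 4.81 Ω

V_out/V_DC = R2/(R1+R2) = 0.3971.
So R1 = R2 · (V_DC/V_out − 1) = 3.17 × (3.45/1.37 − 1) = 3.17 × 1.518 = 4.813 Ω.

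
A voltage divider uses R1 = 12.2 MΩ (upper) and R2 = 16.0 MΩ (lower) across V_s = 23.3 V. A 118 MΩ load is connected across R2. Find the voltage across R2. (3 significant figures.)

R2 ‖ R_L = (16.0 × 118)/(16.0 + 118) = 14.09 MΩ.
Voltage divider with the loaded lower leg: V_out = 23.3 × 14.09/(12.2 + 14.09) = 23.3 × 0.5359 = 12.49 V.

V_out ≈ 12.5 V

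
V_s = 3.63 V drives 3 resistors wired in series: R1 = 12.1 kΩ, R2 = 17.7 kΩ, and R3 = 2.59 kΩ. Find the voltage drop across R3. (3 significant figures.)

ΣR = 12.1 + 17.7 + 2.59 = 32.39 kΩ.
By the voltage-divider rule, V = 3.63 × 2.590/32.39 = 0.2903 V.

V ≈ 0.290 V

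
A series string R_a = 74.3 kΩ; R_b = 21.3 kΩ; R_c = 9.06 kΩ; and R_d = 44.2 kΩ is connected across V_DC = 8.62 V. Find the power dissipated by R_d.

The common current is I = 8.62/148.9 = 0.05791 mA.
P = I²R = 0.003353 × 44.2 = 0.1482 mW.

P ≈ 0.148 mW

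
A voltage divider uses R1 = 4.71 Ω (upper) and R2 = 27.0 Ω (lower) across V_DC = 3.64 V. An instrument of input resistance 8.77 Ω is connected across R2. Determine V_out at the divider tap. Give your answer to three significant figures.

The load sits in parallel with R2, giving an effective lower resistance R2' = R2·R_L/(R2+R_L) = 6.620 Ω.
Voltage divider with the loaded lower leg: V_out = 3.64 × 6.620/(4.71 + 6.620) = 3.64 × 0.5843 = 2.127 V.

V_out ≈ 2.13 V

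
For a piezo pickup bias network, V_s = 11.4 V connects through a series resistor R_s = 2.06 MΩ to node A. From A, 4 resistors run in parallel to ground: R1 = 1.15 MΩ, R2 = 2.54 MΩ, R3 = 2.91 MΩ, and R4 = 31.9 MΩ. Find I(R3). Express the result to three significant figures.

I ≈ 0.895 µA

Parallel bank: R_p = 1/(1/1.15 + 1/2.54 + 1/2.91 + 1/31.9) = 0.6104 MΩ.
V_A = 11.4 × 0.6104/2.670 = 2.606 V.
I(R3) = V_A / R3 = 2.606/2.91 = 0.8955 µA.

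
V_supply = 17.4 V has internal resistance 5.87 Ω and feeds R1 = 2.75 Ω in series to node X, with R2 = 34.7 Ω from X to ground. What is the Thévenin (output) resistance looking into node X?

R_th ≈ 6.90 Ω

R1' = 5.87 + 2.75 = 8.620 Ω (source resistance + R1).
Looking into X with the source shorted: R_th = R1'·R2/(R1'+R2) = 8.620 × 34.7/43.32 = 6.905 Ω.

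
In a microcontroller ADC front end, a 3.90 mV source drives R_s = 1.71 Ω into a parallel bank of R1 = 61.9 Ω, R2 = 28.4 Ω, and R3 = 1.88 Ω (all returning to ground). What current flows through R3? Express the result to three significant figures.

I ≈ 1.04 mA

Parallel bank: R_p = 1/(1/61.9 + 1/28.4 + 1/1.88) = 1.714 Ω.
V_A by voltage divider: V_A = 3.90 × 1.714/(1.71 + 1.714) = 1.953 mV.
Branch current I = V_A/R3 = 1.953/1.88 = 1.039 mA.
(Check via current divider: I_total = 1.139 mA; share G_k/ΣG = 0.9119 → same result.)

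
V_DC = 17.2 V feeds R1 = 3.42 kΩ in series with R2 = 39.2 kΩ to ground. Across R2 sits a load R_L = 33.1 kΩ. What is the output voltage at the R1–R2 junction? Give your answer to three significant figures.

R2 ‖ R_L = (39.2 × 33.1)/(39.2 + 33.1) = 17.95 kΩ.
Voltage divider with the loaded lower leg: V_out = 17.2 × 17.95/(3.42 + 17.95) = 17.2 × 0.8399 = 14.45 V.

V_out ≈ 14.4 V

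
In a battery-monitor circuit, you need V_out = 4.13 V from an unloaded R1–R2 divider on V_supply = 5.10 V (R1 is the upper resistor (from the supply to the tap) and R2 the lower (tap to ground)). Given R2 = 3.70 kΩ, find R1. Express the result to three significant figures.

R1 ≈ 0.869 kΩ

Required fraction k = V_out/V_supply = 0.8098.
So R1 = R2 · (V_supply/V_out − 1) = 3.70 × (5.10/4.13 − 1) = 3.70 × 0.2349 = 0.8690 kΩ.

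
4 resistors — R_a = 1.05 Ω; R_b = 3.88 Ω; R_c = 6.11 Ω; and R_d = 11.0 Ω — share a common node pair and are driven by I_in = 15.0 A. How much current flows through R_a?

I ≈ 9.75 A

Conductances: ΣG = 1/1.05 + 1/3.88 + 1/6.11 + 1/11.0 = 1.465 (1/Ω).
By the current-divider rule, I = I_in · G_k/ΣG = 15.0 × 0.6502 = 9.753 A.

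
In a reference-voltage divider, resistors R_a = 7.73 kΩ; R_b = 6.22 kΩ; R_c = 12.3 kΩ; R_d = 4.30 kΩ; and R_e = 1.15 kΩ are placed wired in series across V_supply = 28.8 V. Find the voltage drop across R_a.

Total series resistance ΣR = 7.73 + 6.22 + 12.3 + 4.30 + 1.15 = 31.70 kΩ.
By the voltage-divider rule, V = 28.8 × 7.730/31.70 = 7.023 V.

V ≈ 7.02 V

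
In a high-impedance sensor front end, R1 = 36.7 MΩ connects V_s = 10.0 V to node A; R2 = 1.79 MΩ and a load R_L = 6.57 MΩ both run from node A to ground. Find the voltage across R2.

V_out ≈ 0.369 V

R2 ‖ R_L = (1.79 × 6.57)/(1.79 + 6.57) = 1.407 MΩ.
Voltage divider with the loaded lower leg: V_out = 10.0 × 1.407/(36.7 + 1.407) = 10.0 × 0.03692 = 0.3692 V.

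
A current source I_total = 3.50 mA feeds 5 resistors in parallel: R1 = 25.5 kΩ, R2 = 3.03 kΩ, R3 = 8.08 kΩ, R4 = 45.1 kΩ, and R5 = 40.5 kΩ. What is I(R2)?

I ≈ 2.14 mA

Conductances: ΣG = 1/25.5 + 1/3.03 + 1/8.08 + 1/45.1 + 1/40.5 = 0.5399 (1/kΩ).
R2 takes the fraction G_k/ΣG = 0.3300/0.5399 = 0.6113, so I = 3.50 × 0.6113 = 2.140 mA.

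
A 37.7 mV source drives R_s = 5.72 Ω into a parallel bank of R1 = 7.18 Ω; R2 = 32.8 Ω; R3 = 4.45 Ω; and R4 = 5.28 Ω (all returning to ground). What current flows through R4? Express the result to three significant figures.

Equivalent of the parallel group: R_p = 1.713 Ω.
V_A = 37.7 × 1.713/7.433 = 8.687 mV.
I(R4) = V_A / R4 = 8.687/5.28 = 1.645 mA.
(Check via current divider: I_total = 5.072 mA; share G_k/ΣG = 0.3244 → same result.)

I ≈ 1.65 mA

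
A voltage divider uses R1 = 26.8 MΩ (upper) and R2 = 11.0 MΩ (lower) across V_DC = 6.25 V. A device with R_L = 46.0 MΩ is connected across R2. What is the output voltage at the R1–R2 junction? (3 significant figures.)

R2 ‖ R_L = (11.0 × 46.0)/(11.0 + 46.0) = 8.877 MΩ.
Then V_out = V_DC · R2'/(R1 + R2') = 6.25 × 8.877/35.68 = 1.555 V.
(Unloaded it would be 1.82 V; the load pulls it down.)

V_out ≈ 1.56 V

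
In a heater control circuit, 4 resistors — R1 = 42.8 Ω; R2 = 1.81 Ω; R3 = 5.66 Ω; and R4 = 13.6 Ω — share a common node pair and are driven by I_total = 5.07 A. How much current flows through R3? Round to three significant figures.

I ≈ 1.08 A

Total conductance ΣG = 1/42.8 + 1/1.81 + 1/5.66 + 1/13.6 = 0.8261 (units of 1/Ω).
R3 takes the fraction G_k/ΣG = 0.1767/0.8261 = 0.2139, so I = 5.07 × 0.2139 = 1.084 A.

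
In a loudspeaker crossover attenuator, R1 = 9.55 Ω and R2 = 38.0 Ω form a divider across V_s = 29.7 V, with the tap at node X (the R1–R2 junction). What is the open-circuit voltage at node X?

With X open, the divider is unloaded: V_th = 29.7 × 38.0/47.55 = 23.74 V.

V_th ≈ 23.7 V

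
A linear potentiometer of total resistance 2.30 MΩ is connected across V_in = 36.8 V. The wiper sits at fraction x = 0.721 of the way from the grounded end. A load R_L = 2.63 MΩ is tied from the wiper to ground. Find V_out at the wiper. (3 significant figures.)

The pot divides into 0.6417 MΩ above the wiper and 1.658 MΩ below.
R_L loads the lower segment: effective lower R = 1.017 MΩ.
Then V_out = V_in · 1.017/(0.6417 + 1.017) = 22.56 V.

V_out ≈ 22.6 V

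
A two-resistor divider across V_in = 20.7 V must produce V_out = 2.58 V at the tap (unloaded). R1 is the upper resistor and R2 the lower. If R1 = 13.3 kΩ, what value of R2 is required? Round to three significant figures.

The divider ratio is R2/(R1+R2) = 2.58/20.7 = 0.1246.
Rearranging, R2 = R1·k/(1−k) = 13.3 × 0.1424 = 1.894 kΩ.

R2 ≈ 1.89 kΩ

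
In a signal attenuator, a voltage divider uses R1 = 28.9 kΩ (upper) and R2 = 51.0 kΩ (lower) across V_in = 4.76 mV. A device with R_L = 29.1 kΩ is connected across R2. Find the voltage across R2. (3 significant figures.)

The load sits in parallel with R2, giving an effective lower resistance R2' = R2·R_L/(R2+R_L) = 18.53 kΩ.
Now apply the divider: V_out = 4.76 × 0.3907 = 1.860 mV.

V_out ≈ 1.86 mV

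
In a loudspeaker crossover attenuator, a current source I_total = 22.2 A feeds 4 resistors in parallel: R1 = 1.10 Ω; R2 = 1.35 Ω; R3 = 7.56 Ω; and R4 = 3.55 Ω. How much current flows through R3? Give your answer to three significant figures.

I ≈ 1.42 A

ΣG = 1/1.10 + 1/1.35 + 1/7.56 + 1/3.55 = 2.064.
Current divider: I(R3) = I_total · G_k/ΣG = 22.2 × (0.1323/2.064) = 22.2 × 0.06409 = 1.423 A.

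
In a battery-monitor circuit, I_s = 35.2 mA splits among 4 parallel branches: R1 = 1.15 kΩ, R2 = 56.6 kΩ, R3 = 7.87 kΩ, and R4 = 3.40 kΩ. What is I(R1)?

I ≈ 23.4 mA

Conductances: ΣG = 1/1.15 + 1/56.6 + 1/7.87 + 1/3.40 = 1.308 (1/kΩ).
By the current-divider rule, I = I_s · G_k/ΣG = 35.2 × 0.6646 = 23.39 mA.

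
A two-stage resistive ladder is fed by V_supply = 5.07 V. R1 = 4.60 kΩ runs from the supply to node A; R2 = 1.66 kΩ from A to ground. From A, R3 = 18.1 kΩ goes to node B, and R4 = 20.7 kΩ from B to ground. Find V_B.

Looking into the second stage from A: R3 + R4 = 38.80 kΩ appears in parallel with R2.
R2 ‖ (R3+R4) = 1.592 kΩ.
V_A = 5.07 × 1.592/(4.60 + 1.592) = 1.303 V.
V_B = V_A × 0.5335 = 0.6954 V.

V_B ≈ 0.695 V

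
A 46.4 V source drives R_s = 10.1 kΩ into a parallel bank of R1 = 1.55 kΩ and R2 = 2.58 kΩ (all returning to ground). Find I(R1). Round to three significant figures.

Equivalent of the parallel group: R_p = 0.9683 kΩ.
V_A by voltage divider: V_A = 46.4 × 0.9683/(10.1 + 0.9683) = 4.059 V.
I(R1) = V_A / R1 = 4.059/1.55 = 2.619 mA.

I ≈ 2.62 mA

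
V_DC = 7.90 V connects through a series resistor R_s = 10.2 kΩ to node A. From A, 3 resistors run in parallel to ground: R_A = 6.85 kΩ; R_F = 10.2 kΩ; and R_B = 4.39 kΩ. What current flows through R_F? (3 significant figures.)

Parallel bank: R_p = 1/(1/6.85 + 1/10.2 + 1/4.39) = 2.119 kΩ.
Node voltage V_A = V_DC · R_p/(R_s + R_p) = 7.90 × 0.1720 = 1.359 V.
Branch current I = V_A/R_F = 1.359/10.2 = 0.1332 mA.

I ≈ 0.133 mA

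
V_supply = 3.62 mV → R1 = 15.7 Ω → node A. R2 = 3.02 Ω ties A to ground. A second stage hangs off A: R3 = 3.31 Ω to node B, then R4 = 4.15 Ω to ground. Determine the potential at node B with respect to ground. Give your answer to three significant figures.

V_B ≈ 0.243 mV

Looking into the second stage from A: R3 + R4 = 7.460 Ω appears in parallel with R2.
R2 ‖ (R3+R4) = 2.150 Ω.
First divider: V_A = V_supply · 2.150/(15.7 + 2.150) = 0.4360 mV.
Then the unloaded second divider: V_B = V_A × R4/(R3+R4) = 0.4360 × 0.5563 = 0.2425 mV.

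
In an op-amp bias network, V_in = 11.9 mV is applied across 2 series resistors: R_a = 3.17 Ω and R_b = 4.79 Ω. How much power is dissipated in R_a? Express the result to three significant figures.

The common current is I = 11.9/7.960 = 1.495 mA.
P(R_a) = I²·R_a = (1.495)² × 3.17 = 7.085 µW.

P ≈ 7.08 µW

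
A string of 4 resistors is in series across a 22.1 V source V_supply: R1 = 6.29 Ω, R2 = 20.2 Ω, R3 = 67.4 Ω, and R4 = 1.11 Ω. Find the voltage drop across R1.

Total series resistance ΣR = 6.29 + 20.2 + 67.4 + 1.11 = 95.00 Ω.
By the voltage-divider rule, V = 22.1 × 6.290/95.00 = 1.463 V.

V ≈ 1.46 V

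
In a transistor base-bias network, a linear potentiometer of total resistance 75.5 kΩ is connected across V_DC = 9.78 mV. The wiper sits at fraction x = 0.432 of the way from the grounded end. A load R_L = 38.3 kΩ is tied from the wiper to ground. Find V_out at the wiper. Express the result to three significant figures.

V_out ≈ 2.85 mV

Lower segment x·R_p = 32.62 kΩ; upper segment (1−x)·R_p = 42.88 kΩ.
(x·R_p) ‖ R_L = 17.62 kΩ.
V_out = 9.78 × 17.62/(42.88 + 17.62) = 2.848 mV.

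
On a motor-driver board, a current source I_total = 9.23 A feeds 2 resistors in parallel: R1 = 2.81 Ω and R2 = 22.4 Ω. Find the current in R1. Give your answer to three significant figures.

For two parallel branches, I_k = I_total · (other R)/(sum of R).
So I = 9.23 × 22.4/25.21 = 8.201 A.

I ≈ 8.20 A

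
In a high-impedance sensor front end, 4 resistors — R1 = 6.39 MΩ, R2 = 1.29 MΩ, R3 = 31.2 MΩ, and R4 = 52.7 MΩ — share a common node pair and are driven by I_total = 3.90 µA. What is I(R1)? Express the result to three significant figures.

I ≈ 0.621 µA

Total conductance ΣG = 1/6.39 + 1/1.29 + 1/31.2 + 1/52.7 = 0.9827 (units of 1/MΩ).
Current divider: I(R1) = I_total · G_k/ΣG = 3.90 × (0.1565/0.9827) = 3.90 × 0.1592 = 0.6211 µA.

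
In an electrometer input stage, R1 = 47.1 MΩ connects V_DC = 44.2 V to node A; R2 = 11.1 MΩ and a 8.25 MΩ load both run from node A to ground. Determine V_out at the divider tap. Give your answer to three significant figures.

R2 ‖ R_L = (11.1 × 8.25)/(11.1 + 8.25) = 4.733 MΩ.
Voltage divider with the loaded lower leg: V_out = 44.2 × 4.733/(47.1 + 4.733) = 44.2 × 0.09130 = 4.036 V.

V_out ≈ 4.04 V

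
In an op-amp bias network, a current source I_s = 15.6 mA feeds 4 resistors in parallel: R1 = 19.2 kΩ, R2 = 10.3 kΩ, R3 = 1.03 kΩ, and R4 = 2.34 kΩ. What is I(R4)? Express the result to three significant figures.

Conductances: ΣG = 1/19.2 + 1/10.3 + 1/1.03 + 1/2.34 = 1.547 (1/kΩ).
Current divider: I(R4) = I_s · G_k/ΣG = 15.6 × (0.4274/1.547) = 15.6 × 0.2762 = 4.308 mA.

I ≈ 4.31 mA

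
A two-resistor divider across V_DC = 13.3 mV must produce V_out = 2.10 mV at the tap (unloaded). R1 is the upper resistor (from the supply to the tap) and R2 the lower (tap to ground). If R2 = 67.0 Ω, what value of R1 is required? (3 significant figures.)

R1 ≈ 357 Ω

V_out/V_DC = R2/(R1+R2) = 0.1579.
Rearranging, R1 = R2·(1−k)/k = 67.0 × 5.333 = 357.3 Ω.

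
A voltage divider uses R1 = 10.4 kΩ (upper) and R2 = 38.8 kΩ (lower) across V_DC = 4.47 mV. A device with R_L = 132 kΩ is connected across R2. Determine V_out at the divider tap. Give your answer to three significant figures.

V_out ≈ 3.32 mV

First combine the lower leg with the load: R2 ‖ R_L = 29.99 kΩ.
Voltage divider with the loaded lower leg: V_out = 4.47 × 29.99/(10.4 + 29.99) = 4.47 × 0.7425 = 3.319 mV.
(Unloaded it would be 3.53 mV; the load pulls it down.)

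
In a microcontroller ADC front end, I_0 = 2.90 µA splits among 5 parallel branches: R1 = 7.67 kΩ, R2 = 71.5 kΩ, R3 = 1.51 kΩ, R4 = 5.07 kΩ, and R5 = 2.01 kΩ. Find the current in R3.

ΣG = 1/7.67 + 1/71.5 + 1/1.51 + 1/5.07 + 1/2.01 = 1.501.
By the current-divider rule, I = I_0 · G_k/ΣG = 2.90 × 0.4411 = 1.279 µA.

I ≈ 1.28 µA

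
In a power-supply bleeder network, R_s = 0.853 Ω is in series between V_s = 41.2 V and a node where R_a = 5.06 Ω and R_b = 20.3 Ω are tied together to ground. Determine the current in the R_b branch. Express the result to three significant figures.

I ≈ 1.68 A

Equivalent of the parallel group: R_p = 4.050 Ω.
Node voltage V_A = V_s · R_p/(R_s + R_p) = 41.2 × 0.8260 = 34.03 V.
Branch current I = V_A/R_b = 34.03/20.3 = 1.676 A.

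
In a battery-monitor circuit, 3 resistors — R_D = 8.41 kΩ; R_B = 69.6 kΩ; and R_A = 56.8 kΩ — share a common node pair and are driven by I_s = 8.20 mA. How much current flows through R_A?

I ≈ 0.957 mA

Conductances: ΣG = 1/8.41 + 1/69.6 + 1/56.8 = 0.1509 (1/kΩ).
By the current-divider rule, I = I_s · G_k/ΣG = 8.20 × 0.1167 = 0.9568 mA.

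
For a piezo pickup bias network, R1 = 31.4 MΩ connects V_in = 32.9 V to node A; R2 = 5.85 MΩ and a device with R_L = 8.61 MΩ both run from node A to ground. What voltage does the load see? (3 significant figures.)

R2 ‖ R_L = (5.85 × 8.61)/(5.85 + 8.61) = 3.483 MΩ.
Then V_out = V_in · R2'/(R1 + R2') = 32.9 × 3.483/34.88 = 3.285 V.

V_out ≈ 3.29 V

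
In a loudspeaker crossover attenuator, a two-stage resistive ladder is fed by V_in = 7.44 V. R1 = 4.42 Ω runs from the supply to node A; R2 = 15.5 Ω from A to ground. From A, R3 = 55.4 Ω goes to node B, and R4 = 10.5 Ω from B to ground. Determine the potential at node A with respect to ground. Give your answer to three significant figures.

V_A ≈ 5.50 V

Node A sees R2 in parallel with the series input of stage 2, R3 + R4 = 65.90 Ω.
Effective lower resistance at A: R2 ‖ 65.90 = 12.55 Ω.
So V_A = 7.44 × 0.7395 = 5.502 V.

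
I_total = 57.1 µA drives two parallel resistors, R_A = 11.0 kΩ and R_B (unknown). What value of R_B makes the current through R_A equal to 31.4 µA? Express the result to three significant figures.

R_B ≈ 13.4 kΩ

The fraction through R_A equals R_B/(R_A+R_B).
31.4/57.1 = R_B/(R_A + R_B) → R_B = R_A · (0.5499)/(1 − 0.5499) = 11.0 × 1.222 = 13.44 kΩ.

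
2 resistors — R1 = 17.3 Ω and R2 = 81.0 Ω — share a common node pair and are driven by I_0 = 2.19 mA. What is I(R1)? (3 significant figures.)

I ≈ 1.80 mA

With just two branches, the current splits inversely with resistance.
So I = 2.19 × 81.0/98.30 = 1.805 mA.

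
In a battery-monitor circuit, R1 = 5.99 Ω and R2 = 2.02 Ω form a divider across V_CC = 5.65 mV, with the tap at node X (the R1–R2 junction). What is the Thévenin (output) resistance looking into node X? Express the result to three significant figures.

Looking into X with the source shorted: R_th = R1·R2/(R1+R2) = 5.990 × 2.02/8.010 = 1.511 Ω.

R_th ≈ 1.51 Ω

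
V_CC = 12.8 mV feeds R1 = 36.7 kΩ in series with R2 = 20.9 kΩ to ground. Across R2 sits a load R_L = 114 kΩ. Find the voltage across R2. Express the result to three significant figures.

V_out ≈ 4.16 mV

The load sits in parallel with R2, giving an effective lower resistance R2' = R2·R_L/(R2+R_L) = 17.66 kΩ.
Now apply the divider: V_out = 12.8 × 0.3249 = 4.159 mV.
(Unloaded it would be 4.64 mV; the load pulls it down.)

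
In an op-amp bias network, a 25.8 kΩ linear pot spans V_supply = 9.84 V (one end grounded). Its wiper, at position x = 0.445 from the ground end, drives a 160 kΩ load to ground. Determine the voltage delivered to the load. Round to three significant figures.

The pot divides into 14.32 kΩ above the wiper and 11.48 kΩ below.
Lower segment in parallel with the load: 11.48 ‖ 160 = 10.71 kΩ.
Loaded-divider output: V_out = 9.84 × 0.4280 = 4.211 V.

V_out ≈ 4.21 V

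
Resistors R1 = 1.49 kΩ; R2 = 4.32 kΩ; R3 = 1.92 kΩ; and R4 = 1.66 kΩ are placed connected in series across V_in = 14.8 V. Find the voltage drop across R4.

Total series resistance ΣR = 1.49 + 4.32 + 1.92 + 1.66 = 9.390 kΩ.
By the voltage-divider rule, V = 14.8 × 1.660/9.390 = 2.616 V.

V ≈ 2.62 V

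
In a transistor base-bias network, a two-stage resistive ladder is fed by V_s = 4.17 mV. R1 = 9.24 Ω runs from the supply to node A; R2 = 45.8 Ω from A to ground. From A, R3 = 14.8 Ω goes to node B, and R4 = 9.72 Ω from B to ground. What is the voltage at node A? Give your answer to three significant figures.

The second stage (R3 + R4 = 24.52 Ω) loads node A in parallel with R2.
Effective lower resistance at A: R2 ‖ 24.52 = 15.97 Ω.
First divider: V_A = V_s · 15.97/(9.24 + 15.97) = 2.642 mV.

V_A ≈ 2.64 mV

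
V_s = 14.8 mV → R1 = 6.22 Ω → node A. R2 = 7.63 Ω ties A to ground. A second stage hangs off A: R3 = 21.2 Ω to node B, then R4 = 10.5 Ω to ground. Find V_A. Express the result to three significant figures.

V_A ≈ 7.36 mV

The second stage (R3 + R4 = 31.70 Ω) loads node A in parallel with R2.
R2 ‖ (R3+R4) = 6.150 Ω.
V_A = 14.8 × 6.150/(6.22 + 6.150) = 7.358 mV.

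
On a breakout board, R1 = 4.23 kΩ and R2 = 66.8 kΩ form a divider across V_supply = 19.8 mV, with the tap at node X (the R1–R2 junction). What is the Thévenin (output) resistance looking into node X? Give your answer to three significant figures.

Looking into X with the source shorted: R_th = R1·R2/(R1+R2) = 4.230 × 66.8/71.03 = 3.978 kΩ.

R_th ≈ 3.98 kΩ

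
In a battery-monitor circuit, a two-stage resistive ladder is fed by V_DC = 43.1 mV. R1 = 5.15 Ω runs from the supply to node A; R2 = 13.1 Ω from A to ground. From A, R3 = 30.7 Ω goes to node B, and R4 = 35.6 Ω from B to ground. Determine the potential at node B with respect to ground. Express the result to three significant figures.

V_B ≈ 15.7 mV

Looking into the second stage from A: R3 + R4 = 66.30 Ω appears in parallel with R2.
Effective lower resistance at A: R2 ‖ 66.30 = 10.94 Ω.
First divider: V_A = V_DC · 10.94/(5.15 + 10.94) = 29.30 mV.
V_B = V_A × 0.5370 = 15.73 mV.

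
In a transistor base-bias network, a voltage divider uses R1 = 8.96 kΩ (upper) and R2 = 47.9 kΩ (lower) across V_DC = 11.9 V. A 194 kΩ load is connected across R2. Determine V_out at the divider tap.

V_out ≈ 9.65 V

First combine the lower leg with the load: R2 ‖ R_L = 38.42 kΩ.
Now apply the divider: V_out = 11.9 × 0.8109 = 9.649 V.
(Unloaded it would be 10.0 V; the load pulls it down.)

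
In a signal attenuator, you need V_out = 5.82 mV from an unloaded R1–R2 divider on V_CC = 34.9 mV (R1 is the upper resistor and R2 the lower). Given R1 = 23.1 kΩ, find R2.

The divider ratio is R2/(R1+R2) = 5.82/34.9 = 0.1668.
So R2 = R1 · V_out/(V_CC − V_out) = 23.1 × 5.82/(34.9 − 5.82) = 23.1 × 0.2001 = 4.623 kΩ.

R2 ≈ 4.62 kΩ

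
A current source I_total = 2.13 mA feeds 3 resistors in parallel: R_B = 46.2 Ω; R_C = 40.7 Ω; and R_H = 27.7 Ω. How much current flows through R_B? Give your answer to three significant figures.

ΣG = 1/46.2 + 1/40.7 + 1/27.7 = 0.08232.
By the current-divider rule, I = I_total · G_k/ΣG = 2.13 × 0.2629 = 0.5601 mA.

I ≈ 0.560 mA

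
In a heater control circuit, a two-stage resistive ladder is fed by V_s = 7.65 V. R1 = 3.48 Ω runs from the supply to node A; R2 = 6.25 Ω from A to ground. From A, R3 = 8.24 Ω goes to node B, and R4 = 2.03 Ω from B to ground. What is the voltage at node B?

Looking into the second stage from A: R3 + R4 = 10.27 Ω appears in parallel with R2.
R2 ‖ (R3+R4) = 3.885 Ω.
So V_A = 7.65 × 0.5275 = 4.036 V.
Then the unloaded second divider: V_B = V_A × R4/(R3+R4) = 4.036 × 0.1977 = 0.7977 V.

V_B ≈ 0.798 V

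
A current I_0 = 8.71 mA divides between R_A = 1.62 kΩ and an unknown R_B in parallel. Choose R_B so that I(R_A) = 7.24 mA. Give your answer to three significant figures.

Two-branch current divider: I_A = I_0 · R_B/(R_A + R_B).
With f = 0.8312, R_B = R_A · f/(1−f) = 1.62 × 4.925 = 7.979 kΩ.

R_B ≈ 7.98 kΩ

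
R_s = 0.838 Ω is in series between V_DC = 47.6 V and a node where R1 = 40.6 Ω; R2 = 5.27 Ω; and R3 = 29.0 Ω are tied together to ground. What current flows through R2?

I ≈ 7.47 A

Equivalent of the parallel group: R_p = 4.018 Ω.
V_A by voltage divider: V_A = 47.6 × 4.018/(0.838 + 4.018) = 39.39 V.
I(R2) = V_A / R2 = 39.39/5.27 = 7.474 A.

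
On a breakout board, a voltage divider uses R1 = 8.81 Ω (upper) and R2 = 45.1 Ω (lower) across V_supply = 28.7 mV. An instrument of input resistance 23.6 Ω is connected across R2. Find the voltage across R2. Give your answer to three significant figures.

R2 ‖ R_L = (45.1 × 23.6)/(45.1 + 23.6) = 15.49 Ω.
Now apply the divider: V_out = 28.7 × 0.6375 = 18.30 mV.

V_out ≈ 18.3 mV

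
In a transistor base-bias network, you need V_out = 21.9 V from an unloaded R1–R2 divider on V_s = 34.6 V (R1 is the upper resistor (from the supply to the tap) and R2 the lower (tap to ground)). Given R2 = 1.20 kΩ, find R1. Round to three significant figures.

R1 ≈ 0.696 kΩ

Required fraction k = V_out/V_s = 0.6329.
R1 = R2·(1/k − 1) = 1.20 × 0.5799 = 0.6959 kΩ.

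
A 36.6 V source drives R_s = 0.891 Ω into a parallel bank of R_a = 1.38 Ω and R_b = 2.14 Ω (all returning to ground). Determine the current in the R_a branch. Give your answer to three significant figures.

I ≈ 12.9 A

Equivalent of the parallel group: R_p = 0.8390 Ω.
V_A = 36.6 × 0.8390/1.730 = 17.75 V.
I(R_a) = V_A / R_a = 17.75/1.38 = 12.86 A.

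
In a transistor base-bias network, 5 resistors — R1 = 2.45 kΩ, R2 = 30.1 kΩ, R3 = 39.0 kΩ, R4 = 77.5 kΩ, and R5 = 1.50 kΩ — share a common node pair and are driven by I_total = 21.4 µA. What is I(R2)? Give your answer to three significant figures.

I ≈ 0.620 µA

Conductances: ΣG = 1/2.45 + 1/30.1 + 1/39.0 + 1/77.5 + 1/1.50 = 1.147 (1/kΩ).
By the current-divider rule, I = I_total · G_k/ΣG = 21.4 × 0.02897 = 0.6201 µA.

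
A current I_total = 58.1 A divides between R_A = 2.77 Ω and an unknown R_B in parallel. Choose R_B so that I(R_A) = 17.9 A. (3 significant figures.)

R_B ≈ 1.23 Ω

The fraction through R_A equals R_B/(R_A+R_B).
With f = 0.3081, R_B = R_A · f/(1−f) = 2.77 × 0.4453 = 1.233 Ω.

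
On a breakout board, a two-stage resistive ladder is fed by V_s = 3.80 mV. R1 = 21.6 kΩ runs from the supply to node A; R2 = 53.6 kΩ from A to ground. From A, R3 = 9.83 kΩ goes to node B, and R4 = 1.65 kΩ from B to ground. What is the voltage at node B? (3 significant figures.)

The second stage (R3 + R4 = 11.48 kΩ) loads node A in parallel with R2.
Effective lower resistance at A: R2 ‖ 11.48 = 9.455 kΩ.
V_A = 3.80 × 9.455/(21.6 + 9.455) = 1.157 mV.
Stage 2 is unloaded, so V_B = V_A · R4/(R3+R4) = 1.157 × 1.65/11.48 = 0.1663 mV.

V_B ≈ 0.166 mV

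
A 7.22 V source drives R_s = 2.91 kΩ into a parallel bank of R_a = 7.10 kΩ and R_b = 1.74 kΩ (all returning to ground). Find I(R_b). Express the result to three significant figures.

I ≈ 1.35 mA

Combine the parallel branches: R_p = (1/7.10 + 1/1.74)⁻¹ = 1.398 kΩ.
V_A by voltage divider: V_A = 7.22 × 1.398/(2.91 + 1.398) = 2.342 V.
I(R_b) = V_A / R_b = 2.342/1.74 = 1.346 mA.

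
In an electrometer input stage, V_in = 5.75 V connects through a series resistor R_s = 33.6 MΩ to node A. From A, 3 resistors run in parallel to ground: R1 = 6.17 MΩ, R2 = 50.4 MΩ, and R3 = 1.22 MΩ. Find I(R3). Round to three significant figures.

I ≈ 0.136 µA

Combine the parallel branches: R_p = (1/6.17 + 1/50.4 + 1/1.22)⁻¹ = 0.9984 MΩ.
V_A = 5.75 × 0.9984/34.60 = 0.1659 V.
I(R3) = V_A / R3 = 0.1659/1.22 = 0.1360 µA.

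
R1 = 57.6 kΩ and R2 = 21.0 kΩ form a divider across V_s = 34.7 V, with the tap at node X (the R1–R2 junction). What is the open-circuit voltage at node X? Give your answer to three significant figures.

With X open, the divider is unloaded: V_th = 34.7 × 21.0/78.60 = 9.271 V.

V_th ≈ 9.27 V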